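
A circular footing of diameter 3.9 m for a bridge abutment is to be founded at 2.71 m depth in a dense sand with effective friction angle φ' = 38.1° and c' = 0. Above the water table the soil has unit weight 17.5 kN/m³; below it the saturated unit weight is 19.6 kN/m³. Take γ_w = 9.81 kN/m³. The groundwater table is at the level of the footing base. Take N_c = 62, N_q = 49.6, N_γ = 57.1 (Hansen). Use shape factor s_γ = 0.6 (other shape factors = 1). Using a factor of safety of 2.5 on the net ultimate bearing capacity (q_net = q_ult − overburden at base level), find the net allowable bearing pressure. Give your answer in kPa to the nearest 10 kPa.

q_all(net) ≈ 1180 kPa

Effective surcharge at the founding depth q = γ·D_f = 17.5 × 2.71 = 47.425 kPa.
The water table coincides with the base, so in the self-weight term γ → γ' = 9.79 kN/m³.
q_ult = q·N_q + 0.5·γ·B·N_γ·s_γ
     = 47.425 × 49.6 + 0.5 × 9.79 × 3.9 × 57.1 × 0.6
     = 2352.3 + 654.04 = 3006.3 kPa.
q_net = 3006.3 − 47.425 = 2958.9 kPa.
q_all(net) = 2958.9 / 2.5 = 1183.6 kPa.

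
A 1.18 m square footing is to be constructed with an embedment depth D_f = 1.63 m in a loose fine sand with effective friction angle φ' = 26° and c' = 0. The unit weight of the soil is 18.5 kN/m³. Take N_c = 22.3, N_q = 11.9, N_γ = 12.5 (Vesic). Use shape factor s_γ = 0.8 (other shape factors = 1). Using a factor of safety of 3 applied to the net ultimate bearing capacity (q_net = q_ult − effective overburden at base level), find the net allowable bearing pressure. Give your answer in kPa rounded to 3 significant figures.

Overburden at base level: q = 18.5 × 1.63 = 30.155 kPa.
Surcharge term q·N_q = 30.155 × 11.9 = 358.84 kPa; self-weight term 0.5·γ·B·N_γ·s_γ = 0.5 × 18.5 × 1.18 × 12.5 × 0.8 = 109.15 kPa.
q_ult = 358.84 + 109.15 = 467.99 kPa.
Net ultimate: q_net = 467.99 − 30.155 = 437.84 kPa.
q_all(net) = 437.84 / 3 = 145.95 kPa.

q_all(net) ≈ 146 kPa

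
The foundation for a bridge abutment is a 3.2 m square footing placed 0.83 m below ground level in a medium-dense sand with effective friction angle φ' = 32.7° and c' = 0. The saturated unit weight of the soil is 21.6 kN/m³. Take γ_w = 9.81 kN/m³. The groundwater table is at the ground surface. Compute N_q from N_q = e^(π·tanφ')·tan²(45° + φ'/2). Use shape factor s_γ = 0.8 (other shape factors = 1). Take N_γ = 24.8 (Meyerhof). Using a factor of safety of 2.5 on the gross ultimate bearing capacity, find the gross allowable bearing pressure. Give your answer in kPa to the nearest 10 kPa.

q_all ≈ 250 kPa

N_q = e^(π·tan32.7°)·tan²(61.35°) = 25.18.
Water table at ground surface, so effective unit weight γ' = 21.6 − 9.81 = 11.79 kN/m³ is used throughout; overburden q = 11.79 × 0.83 = 9.7857 kPa; the same γ' applies in the ½γBN_γ term.
Surcharge term q·N_q = 9.7857 × 25.175 = 246.36 kPa; self-weight term 0.5·γ·B·N_γ·s_γ = 0.5 × 11.79 × 3.2 × 24.8 × 0.8 = 374.26 kPa.
q_ult = 246.36 + 374.26 = 620.62 kPa.
q_all = 620.62 / 2.5 = 248.25 kPa.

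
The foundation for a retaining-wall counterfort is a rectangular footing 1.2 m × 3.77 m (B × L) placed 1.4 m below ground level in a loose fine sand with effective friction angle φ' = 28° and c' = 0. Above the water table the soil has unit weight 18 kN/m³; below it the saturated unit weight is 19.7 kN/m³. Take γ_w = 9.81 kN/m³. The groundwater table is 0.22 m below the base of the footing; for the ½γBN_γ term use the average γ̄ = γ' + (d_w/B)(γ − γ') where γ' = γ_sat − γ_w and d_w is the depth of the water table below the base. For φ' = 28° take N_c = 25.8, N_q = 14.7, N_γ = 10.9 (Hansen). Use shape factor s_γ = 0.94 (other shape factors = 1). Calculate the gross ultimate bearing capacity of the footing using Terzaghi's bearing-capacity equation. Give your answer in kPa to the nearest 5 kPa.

Effective surcharge at the founding depth q = γ·D_f = 18 × 1.4 = 25.2 kPa.
With d_w = 0.22 m < B, γ̄ = 9.89 + (0.22/1.2) × (18 − 9.89) = 11.377 kN/m³.
q_ult = q·N_q + 0.5·γ·B·N_γ·s_γ
     = 25.2 × 14.7 + 0.5 × 11.377 × 1.2 × 10.9 × 0.94
     = 370.44 + 69.94 = 440.38 kPa.

q_ult ≈ 440 kPa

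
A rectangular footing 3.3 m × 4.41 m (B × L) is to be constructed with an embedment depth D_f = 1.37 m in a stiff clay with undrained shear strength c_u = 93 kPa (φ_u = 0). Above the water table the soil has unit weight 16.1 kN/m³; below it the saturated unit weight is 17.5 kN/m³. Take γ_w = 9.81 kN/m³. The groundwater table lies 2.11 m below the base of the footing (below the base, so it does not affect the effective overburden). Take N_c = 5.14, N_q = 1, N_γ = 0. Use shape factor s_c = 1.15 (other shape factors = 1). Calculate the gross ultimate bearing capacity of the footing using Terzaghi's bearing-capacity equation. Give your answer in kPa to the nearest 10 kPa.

q_ult ≈ 570 kPa

Overburden at base level: q = 16.1 × 1.37 = 22.057 kPa.
Cohesion term c·N_c·s_c = 93 × 5.14 × 1.15 = 549.72 kPa; surcharge term q·N_q = 22.057 × 1 = 22.057 kPa.
q_ult = 549.72 + 22.057 = 571.78 kPa.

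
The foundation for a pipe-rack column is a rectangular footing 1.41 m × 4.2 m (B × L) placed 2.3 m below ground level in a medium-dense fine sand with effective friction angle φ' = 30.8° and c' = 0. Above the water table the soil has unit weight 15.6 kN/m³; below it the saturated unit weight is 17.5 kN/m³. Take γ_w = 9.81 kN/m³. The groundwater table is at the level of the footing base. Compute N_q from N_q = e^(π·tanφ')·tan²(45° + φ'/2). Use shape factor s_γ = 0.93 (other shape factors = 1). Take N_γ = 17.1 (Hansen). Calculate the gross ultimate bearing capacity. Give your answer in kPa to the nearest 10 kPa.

q_ult ≈ 810 kPa

tan30.8° = 0.5961, so N_q = e^(π×0.5961)·tan²(60.4°) = 6.506 × 3.099 = 20.16.
q = γ·D_f = 15.6 × 2.3 = 35.88 kPa.
For the ½γBN_γ term take γ' = 17.5 − 9.81 = 7.69 kN/m³ (soil below base is submerged).
q·N_q = 35.88 × 20.161 = 723.38 kPa
0.5·γ·B·N_γ·s_γ = 0.5 × 7.69 × 1.41 × 17.1 × 0.93 = 86.217 kPa
q_ult = 723.38 + 86.217 = 809.6 kPa.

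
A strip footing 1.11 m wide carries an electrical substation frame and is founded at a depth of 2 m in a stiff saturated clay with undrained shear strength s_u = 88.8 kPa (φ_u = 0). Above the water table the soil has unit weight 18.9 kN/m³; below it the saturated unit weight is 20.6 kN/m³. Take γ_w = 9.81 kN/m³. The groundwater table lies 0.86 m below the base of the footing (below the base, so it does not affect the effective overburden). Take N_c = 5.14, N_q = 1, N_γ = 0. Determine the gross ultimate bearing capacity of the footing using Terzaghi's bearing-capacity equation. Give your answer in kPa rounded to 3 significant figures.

q_ult ≈ 494 kPa

Effective surcharge at the founding depth q = γ·D_f = 18.9 × 2 = 37.8 kPa.
q_ult = c·N_c + q·N_q
     = 88.8 × 5.14 + 37.8 × 1
     = 456.43 + 37.8 = 494.23 kPa.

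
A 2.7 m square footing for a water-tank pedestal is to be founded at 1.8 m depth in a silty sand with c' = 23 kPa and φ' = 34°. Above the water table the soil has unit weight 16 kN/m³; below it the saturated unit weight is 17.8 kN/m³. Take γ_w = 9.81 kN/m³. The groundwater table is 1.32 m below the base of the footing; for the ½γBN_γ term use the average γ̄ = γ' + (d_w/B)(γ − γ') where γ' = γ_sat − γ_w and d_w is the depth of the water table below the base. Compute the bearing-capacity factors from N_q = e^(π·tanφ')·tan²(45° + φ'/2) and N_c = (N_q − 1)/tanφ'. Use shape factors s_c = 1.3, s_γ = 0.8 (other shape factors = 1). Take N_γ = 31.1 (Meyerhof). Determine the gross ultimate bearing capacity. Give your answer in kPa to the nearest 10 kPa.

tan34° = 0.6745, so N_q = e^(π×0.6745)·tan²(62°) = 8.323 × 3.537 = 29.44.
N_c = (29.44 − 1)/tan34° = 42.16.
Effective surcharge at the founding depth q = γ·D_f = 16 × 1.8 = 28.8 kPa.
With d_w = 1.32 m < B, γ̄ = 7.99 + (1.32/2.7) × (16 − 7.99) = 11.906 kN/m³.
q_ult = c·N_c·s_c + q·N_q + 0.5·γ·B·N_γ·s_γ
     = 23 × 42.164 × 1.3 + 28.8 × 29.44 + 0.5 × 11.906 × 2.7 × 31.1 × 0.8
     = 1260.7 + 847.87 + 399.9 = 2508.5 kPa.

q_ult ≈ 2510 kPa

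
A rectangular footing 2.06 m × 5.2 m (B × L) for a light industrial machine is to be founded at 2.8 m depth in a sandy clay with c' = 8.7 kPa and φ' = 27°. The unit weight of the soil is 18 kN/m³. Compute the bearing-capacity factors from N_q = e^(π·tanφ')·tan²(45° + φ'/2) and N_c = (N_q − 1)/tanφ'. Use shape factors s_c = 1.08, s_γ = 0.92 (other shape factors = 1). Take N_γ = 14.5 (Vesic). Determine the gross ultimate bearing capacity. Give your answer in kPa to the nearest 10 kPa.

tan27° = 0.5095, so N_q = e^(π×0.5095)·tan²(58.5°) = 4.957 × 2.663 = 13.2.
N_c = (13.2 − 1)/tan27° = 23.94.
Overburden at base level: q = 18 × 2.8 = 50.4 kPa.
Cohesion term c·N_c·s_c = 8.7 × 23.942 × 1.08 = 224.96 kPa; surcharge term q·N_q = 50.4 × 13.199 = 665.24 kPa; self-weight term 0.5·γ·B·N_γ·s_γ = 0.5 × 18 × 2.06 × 14.5 × 0.92 = 247.32 kPa.
q_ult = 224.96 + 665.24 + 247.32 = 1137.5 kPa.

q_ult ≈ 1140 kPa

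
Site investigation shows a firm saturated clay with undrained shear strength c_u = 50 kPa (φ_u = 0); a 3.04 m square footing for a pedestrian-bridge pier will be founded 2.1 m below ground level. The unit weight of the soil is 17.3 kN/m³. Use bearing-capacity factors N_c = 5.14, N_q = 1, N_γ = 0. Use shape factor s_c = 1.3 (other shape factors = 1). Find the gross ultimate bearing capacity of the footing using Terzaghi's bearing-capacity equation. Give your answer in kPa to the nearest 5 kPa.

q = γ·D_f = 17.3 × 2.1 = 36.33 kPa.
c·N_c·s_c = 50 × 5.14 × 1.3 = 334.1 kPa
q·N_q = 36.33 × 1 = 36.33 kPa
q_ult = 334.1 + 36.33 = 370.43 kPa.

q_ult ≈ 370 kPa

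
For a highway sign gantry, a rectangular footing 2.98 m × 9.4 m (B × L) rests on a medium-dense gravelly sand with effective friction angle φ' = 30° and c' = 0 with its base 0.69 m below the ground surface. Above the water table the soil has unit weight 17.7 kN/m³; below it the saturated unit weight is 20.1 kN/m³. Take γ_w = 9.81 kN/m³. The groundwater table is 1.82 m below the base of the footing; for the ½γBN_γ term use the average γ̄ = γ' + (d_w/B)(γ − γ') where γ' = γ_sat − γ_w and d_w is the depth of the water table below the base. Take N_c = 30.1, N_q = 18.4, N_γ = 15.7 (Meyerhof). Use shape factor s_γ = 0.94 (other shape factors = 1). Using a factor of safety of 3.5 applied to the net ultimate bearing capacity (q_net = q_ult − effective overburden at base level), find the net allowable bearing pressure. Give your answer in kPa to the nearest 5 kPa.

q_all(net) ≈ 155 kPa

Effective surcharge at the founding depth q = γ·D_f = 17.7 × 0.69 = 12.213 kPa.
With d_w = 1.82 m < B, γ̄ = 10.29 + (1.82/2.98) × (17.7 − 10.29) = 14.816 kN/m³.
q_ult = q·N_q + 0.5·γ·B·N_γ·s_γ
     = 12.213 × 18.4 + 0.5 × 14.816 × 2.98 × 15.7 × 0.94
     = 224.72 + 325.79 = 550.51 kPa.
Net ultimate: q_net = 550.51 − 12.213 = 538.29 kPa.
q_all(net) = 538.29 / 3.5 = 153.8 kPa.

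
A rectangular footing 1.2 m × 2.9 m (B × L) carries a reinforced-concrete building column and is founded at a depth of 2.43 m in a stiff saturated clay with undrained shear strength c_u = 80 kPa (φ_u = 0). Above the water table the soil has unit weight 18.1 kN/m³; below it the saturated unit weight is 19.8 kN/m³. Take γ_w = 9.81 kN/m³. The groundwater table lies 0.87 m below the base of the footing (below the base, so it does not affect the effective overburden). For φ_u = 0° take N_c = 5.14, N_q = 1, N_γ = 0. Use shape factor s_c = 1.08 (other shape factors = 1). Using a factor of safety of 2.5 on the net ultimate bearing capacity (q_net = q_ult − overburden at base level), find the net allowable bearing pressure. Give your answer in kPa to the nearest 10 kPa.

q_all(net) ≈ 180 kPa

Overburden at base level: q = 18.1 × 2.43 = 43.983 kPa.
Cohesion term c·N_c·s_c = 80 × 5.14 × 1.08 = 444.1 kPa; surcharge term q·N_q = 43.983 × 1 = 43.983 kPa.
q_ult = 444.1 + 43.983 = 488.08 kPa.
q_net = 488.08 − 43.983 = 444.1 kPa.
q_all(net) = 444.1 / 2.5 = 177.64 kPa.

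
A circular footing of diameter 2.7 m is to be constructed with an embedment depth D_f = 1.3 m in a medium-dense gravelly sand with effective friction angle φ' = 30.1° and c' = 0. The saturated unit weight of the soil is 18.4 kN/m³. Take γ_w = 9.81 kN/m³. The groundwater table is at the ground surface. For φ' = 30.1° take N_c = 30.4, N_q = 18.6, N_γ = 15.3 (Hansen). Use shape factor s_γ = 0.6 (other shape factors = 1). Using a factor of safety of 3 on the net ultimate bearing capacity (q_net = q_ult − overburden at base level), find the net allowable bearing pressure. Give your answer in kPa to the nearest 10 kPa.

Water table at ground surface, so effective unit weight γ' = 18.4 − 9.81 = 8.59 kN/m³ is used throughout; overburden q = 8.59 × 1.3 = 11.167 kPa; the same γ' applies in the ½γBN_γ term.
Surcharge term q·N_q = 11.167 × 18.6 = 207.71 kPa; self-weight term 0.5·γ·B·N_γ·s_γ = 0.5 × 8.59 × 2.7 × 15.3 × 0.6 = 106.46 kPa.
q_ult = 207.71 + 106.46 = 314.16 kPa.
q_net = 314.16 − 11.167 = 303 kPa.
q_all(net) = 303 / 3 = 101 kPa.

q_all(net) ≈ 100 kPa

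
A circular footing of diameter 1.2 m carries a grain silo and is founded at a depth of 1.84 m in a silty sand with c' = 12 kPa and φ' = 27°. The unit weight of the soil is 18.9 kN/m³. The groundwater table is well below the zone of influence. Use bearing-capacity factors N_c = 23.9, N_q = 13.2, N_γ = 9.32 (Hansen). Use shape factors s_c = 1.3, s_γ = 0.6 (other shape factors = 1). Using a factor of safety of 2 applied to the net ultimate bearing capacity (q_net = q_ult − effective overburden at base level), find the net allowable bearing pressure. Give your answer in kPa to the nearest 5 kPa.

Effective surcharge at the founding depth q = γ·D_f = 18.9 × 1.84 = 34.776 kPa.
q_ult = c·N_c·s_c + q·N_q + 0.5·γ·B·N_γ·s_γ
     = 12 × 23.9 × 1.3 + 34.776 × 13.2 + 0.5 × 18.9 × 1.2 × 9.32 × 0.6
     = 372.84 + 459.04 + 63.413 = 895.3 kPa.
Net ultimate: q_net = 895.3 − 34.776 = 860.52 kPa.
q_all(net) = 860.52 / 2 = 430.26 kPa.

q_all(net) ≈ 430 kPa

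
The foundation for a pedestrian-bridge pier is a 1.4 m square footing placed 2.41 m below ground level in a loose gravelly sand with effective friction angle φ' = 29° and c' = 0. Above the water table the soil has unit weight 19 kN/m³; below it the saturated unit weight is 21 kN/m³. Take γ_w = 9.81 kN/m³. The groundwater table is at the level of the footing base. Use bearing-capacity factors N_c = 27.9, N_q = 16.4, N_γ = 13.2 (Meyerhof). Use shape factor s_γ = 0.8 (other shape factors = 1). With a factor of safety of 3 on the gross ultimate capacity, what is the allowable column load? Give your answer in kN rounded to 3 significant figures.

q = γ·D_f = 19 × 2.41 = 45.79 kPa.
For the ½γBN_γ term take γ' = 21 − 9.81 = 11.19 kN/m³ (soil below base is submerged).
q·N_q = 45.79 × 16.4 = 750.96 kPa
0.5·γ·B·N_γ·s_γ = 0.5 × 11.19 × 1.4 × 13.2 × 0.8 = 82.716 kPa
q_ult = 750.96 + 82.716 = 833.67 kPa.
Gross allowable pressure q_all = 833.67 / 3 = 277.89 kPa.
Footing area = 1.96 m², so allowable column load = 277.89 × 1.96 = 544.67 kN.

P_all ≈ 545 kN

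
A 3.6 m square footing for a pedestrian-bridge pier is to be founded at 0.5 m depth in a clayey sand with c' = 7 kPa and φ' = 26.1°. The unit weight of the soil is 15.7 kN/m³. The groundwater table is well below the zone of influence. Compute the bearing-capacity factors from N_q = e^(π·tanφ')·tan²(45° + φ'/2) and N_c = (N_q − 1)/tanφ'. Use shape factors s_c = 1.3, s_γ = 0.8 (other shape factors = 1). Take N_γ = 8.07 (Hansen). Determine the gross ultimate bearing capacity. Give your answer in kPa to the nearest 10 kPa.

tan26.1° = 0.4899, so N_q = e^(π×0.4899)·tan²(58.05°) = 4.66 × 2.571 = 11.98.
N_c = (11.98 − 1)/tan26.1° = 22.42.
Effective surcharge at the founding depth q = γ·D_f = 15.7 × 0.5 = 7.85 kPa.
q_ult = c·N_c·s_c + q·N_q + 0.5·γ·B·N_γ·s_γ
     = 7 × 22.416 × 1.3 + 7.85 × 11.981 + 0.5 × 15.7 × 3.6 × 8.07 × 0.8
     = 203.99 + 94.055 + 182.45 = 480.49 kPa.

q_ult ≈ 480 kPa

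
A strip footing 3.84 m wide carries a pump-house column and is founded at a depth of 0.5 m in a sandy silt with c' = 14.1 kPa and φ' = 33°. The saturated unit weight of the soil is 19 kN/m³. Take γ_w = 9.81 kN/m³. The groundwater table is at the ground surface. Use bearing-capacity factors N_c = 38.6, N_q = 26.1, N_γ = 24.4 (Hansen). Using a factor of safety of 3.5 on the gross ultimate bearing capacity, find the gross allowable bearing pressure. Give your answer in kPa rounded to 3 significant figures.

q_all ≈ 313 kPa

γ' = 19 − 9.81 = 9.19 kN/m³ (submerged throughout). q = 9.19 × 0.5 = 4.595 kPa; the same γ' applies in the ½γBN_γ term.
c·N_c = 14.1 × 38.6 = 544.26 kPa
q·N_q = 4.595 × 26.1 = 119.93 kPa
0.5·γ·B·N_γ = 0.5 × 9.19 × 3.84 × 24.4 = 430.53 kPa
q_ult = 544.26 + 119.93 + 430.53 = 1094.7 kPa.
q_all = 1094.7 / 3.5 = 312.78 kPa.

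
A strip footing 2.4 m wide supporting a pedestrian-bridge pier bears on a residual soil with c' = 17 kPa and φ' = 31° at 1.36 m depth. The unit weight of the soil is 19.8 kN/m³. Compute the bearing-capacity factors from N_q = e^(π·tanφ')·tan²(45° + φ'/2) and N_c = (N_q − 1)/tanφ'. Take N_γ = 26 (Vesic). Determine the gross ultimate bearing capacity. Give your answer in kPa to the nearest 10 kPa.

q_ult ≈ 1730 kPa

tan31° = 0.6009, so N_q = e^(π×0.6009)·tan²(60.5°) = 6.604 × 3.124 = 20.63.
N_c = (20.63 − 1)/tan31° = 32.67.
Effective surcharge at the founding depth q = γ·D_f = 19.8 × 1.36 = 26.928 kPa.
q_ult = c·N_c + q·N_q + 0.5·γ·B·N_γ
     = 17 × 32.671 + 26.928 × 20.631 + 0.5 × 19.8 × 2.4 × 26
     = 555.41 + 555.55 + 617.76 = 1728.7 kPa.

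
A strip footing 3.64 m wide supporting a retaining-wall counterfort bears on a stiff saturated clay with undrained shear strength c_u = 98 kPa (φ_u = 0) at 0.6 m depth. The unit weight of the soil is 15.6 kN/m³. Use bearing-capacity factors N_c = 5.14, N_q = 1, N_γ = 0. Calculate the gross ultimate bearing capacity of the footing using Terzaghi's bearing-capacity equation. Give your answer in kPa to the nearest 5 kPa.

q_ult ≈ 515 kPa

Overburden at base level: q = 15.6 × 0.6 = 9.36 kPa.
Cohesion term c·N_c = 98 × 5.14 = 503.72 kPa; surcharge term q·N_q = 9.36 × 1 = 9.36 kPa.
q_ult = 503.72 + 9.36 = 513.08 kPa.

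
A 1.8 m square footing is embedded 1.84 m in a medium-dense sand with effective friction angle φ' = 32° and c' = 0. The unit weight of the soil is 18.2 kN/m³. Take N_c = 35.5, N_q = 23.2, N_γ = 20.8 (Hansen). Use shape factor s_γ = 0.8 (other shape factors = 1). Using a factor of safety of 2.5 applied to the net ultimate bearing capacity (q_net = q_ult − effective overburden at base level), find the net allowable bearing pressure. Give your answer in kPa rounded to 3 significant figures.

Overburden at base level: q = 18.2 × 1.84 = 33.488 kPa.
Surcharge term q·N_q = 33.488 × 23.2 = 776.92 kPa; self-weight term 0.5·γ·B·N_γ·s_γ = 0.5 × 18.2 × 1.8 × 20.8 × 0.8 = 272.56 kPa.
q_ult = 776.92 + 272.56 = 1049.5 kPa.
Net ultimate: q_net = 1049.5 − 33.488 = 1016 kPa.
q_all(net) = 1016 / 2.5 = 406.4 kPa.

q_all(net) ≈ 406 kPa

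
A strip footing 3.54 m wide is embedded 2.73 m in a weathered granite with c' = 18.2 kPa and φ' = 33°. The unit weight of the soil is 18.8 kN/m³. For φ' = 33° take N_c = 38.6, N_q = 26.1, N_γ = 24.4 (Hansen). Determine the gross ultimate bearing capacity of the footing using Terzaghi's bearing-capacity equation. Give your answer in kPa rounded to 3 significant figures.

q = γ·D_f = 18.8 × 2.73 = 51.324 kPa.
c·N_c = 18.2 × 38.6 = 702.52 kPa
q·N_q = 51.324 × 26.1 = 1339.6 kPa
0.5·γ·B·N_γ = 0.5 × 18.8 × 3.54 × 24.4 = 811.93 kPa
q_ult = 702.52 + 1339.6 + 811.93 = 2854 kPa.

q_ult ≈ 2850 kPa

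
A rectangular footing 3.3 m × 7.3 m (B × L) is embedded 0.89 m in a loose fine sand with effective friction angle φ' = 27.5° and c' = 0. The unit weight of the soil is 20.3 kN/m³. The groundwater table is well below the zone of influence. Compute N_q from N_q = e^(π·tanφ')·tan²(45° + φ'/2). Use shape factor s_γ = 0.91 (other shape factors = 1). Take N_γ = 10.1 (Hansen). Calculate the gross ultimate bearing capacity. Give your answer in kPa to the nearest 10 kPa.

tan27.5° = 0.5206, so N_q = e^(π×0.5206)·tan²(58.75°) = 5.132 × 2.716 = 13.94.
Effective surcharge at the founding depth q = γ·D_f = 20.3 × 0.89 = 18.067 kPa.
q_ult = q·N_q + 0.5·γ·B·N_γ·s_γ
     = 18.067 × 13.936 + 0.5 × 20.3 × 3.3 × 10.1 × 0.91
     = 251.78 + 307.85 = 559.63 kPa.

q_ult ≈ 560 kPa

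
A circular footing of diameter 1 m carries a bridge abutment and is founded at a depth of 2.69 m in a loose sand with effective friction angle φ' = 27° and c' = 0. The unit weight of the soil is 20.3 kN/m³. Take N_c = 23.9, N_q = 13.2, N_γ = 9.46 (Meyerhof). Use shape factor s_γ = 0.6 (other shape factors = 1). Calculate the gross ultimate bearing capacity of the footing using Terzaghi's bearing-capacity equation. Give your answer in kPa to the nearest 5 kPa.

Effective surcharge at the founding depth q = γ·D_f = 20.3 × 2.69 = 54.607 kPa.
q_ult = q·N_q + 0.5·γ·B·N_γ·s_γ
     = 54.607 × 13.2 + 0.5 × 20.3 × 1 × 9.46 × 0.6
     = 720.81 + 57.611 = 778.42 kPa.

q_ult ≈ 780 kPa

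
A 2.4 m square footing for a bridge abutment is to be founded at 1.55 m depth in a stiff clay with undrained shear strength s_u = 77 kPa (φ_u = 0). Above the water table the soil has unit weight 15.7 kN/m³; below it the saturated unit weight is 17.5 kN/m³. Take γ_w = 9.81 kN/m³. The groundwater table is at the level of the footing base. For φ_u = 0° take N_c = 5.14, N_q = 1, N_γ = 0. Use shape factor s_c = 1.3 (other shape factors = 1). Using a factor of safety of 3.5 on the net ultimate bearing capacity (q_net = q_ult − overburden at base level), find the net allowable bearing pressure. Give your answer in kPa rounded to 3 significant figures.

q_all(net) ≈ 147 kPa

q = γ·D_f = 15.7 × 1.55 = 24.335 kPa.
c·N_c·s_c = 77 × 5.14 × 1.3 = 514.51 kPa
q·N_q = 24.335 × 1 = 24.335 kPa
q_ult = 514.51 + 24.335 = 538.85 kPa.
q_net = 538.85 − 24.335 = 514.51 kPa.
q_all(net) = 514.51 / 3.5 = 147 kPa.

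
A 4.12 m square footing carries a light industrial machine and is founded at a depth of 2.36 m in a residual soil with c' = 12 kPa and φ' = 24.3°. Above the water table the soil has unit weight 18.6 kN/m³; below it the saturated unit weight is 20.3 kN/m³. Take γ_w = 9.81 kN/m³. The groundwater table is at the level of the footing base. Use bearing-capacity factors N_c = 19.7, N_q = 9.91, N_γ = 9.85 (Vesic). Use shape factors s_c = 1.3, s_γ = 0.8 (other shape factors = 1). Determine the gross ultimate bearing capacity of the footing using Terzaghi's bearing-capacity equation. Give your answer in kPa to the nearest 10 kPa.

Overburden at base level: q = 18.6 × 2.36 = 43.896 kPa.
Below the base the soil is submerged, so the ½γBN_γ term uses γ' = 20.3 − 9.81 = 10.49 kN/m³.
Cohesion term c·N_c·s_c = 12 × 19.7 × 1.3 = 307.32 kPa; surcharge term q·N_q = 43.896 × 9.91 = 435.01 kPa; self-weight term 0.5·γ·B·N_γ·s_γ = 0.5 × 10.49 × 4.12 × 9.85 × 0.8 = 170.28 kPa.
q_ult = 307.32 + 435.01 + 170.28 = 912.61 kPa.

q_ult ≈ 910 kPa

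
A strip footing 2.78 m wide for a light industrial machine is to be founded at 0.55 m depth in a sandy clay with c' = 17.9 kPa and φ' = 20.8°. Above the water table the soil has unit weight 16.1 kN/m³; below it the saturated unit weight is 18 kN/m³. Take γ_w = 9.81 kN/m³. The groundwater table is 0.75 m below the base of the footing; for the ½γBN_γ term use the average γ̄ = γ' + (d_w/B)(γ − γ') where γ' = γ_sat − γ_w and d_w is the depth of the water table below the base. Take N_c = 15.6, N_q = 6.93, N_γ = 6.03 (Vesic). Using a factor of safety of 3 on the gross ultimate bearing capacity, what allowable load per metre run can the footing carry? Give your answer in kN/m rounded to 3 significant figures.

≈ 396 kN/m

Overburden at base level: q = 16.1 × 0.55 = 8.855 kPa.
The water table is 0.75 m below the base (< B = 2.78 m), so the ½γBN_γ term uses γ̄ = γ' + (d_w/B)(γ − γ') = 8.19 + (0.75/2.78)(16.1 − 8.19) = 10.324 kN/m³.
Cohesion term c·N_c = 17.9 × 15.6 = 279.24 kPa; surcharge term q·N_q = 8.855 × 6.93 = 61.365 kPa; self-weight term 0.5·γ·B·N_γ = 0.5 × 10.324 × 2.78 × 6.03 = 86.533 kPa.
q_ult = 279.24 + 61.365 + 86.533 = 427.14 kPa.
Gross allowable pressure q_all = 427.14 / 3 = 142.38 kPa.
Allowable wall load = q_all × B = 142.38 × 2.78 = 395.81 kN per metre run.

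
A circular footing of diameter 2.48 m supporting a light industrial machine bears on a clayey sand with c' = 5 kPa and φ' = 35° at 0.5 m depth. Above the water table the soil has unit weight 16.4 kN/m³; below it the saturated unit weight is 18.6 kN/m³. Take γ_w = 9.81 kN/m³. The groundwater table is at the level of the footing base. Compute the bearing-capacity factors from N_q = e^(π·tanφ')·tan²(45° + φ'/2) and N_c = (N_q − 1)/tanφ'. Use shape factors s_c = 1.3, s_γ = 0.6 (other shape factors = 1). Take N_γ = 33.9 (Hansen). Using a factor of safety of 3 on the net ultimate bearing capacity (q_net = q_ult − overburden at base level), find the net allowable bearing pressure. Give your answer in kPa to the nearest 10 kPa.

q_all(net) ≈ 260 kPa

N_q = e^(π·tan35°)·tan²(62.5°) = 33.3; N_c = (N_q − 1)/tanφ' = 46.12.
Effective surcharge at the founding depth q = γ·D_f = 16.4 × 0.5 = 8.2 kPa.
The water table coincides with the base, so in the self-weight term γ → γ' = 8.79 kN/m³.
q_ult = c·N_c·s_c + q·N_q + 0.5·γ·B·N_γ·s_γ
     = 5 × 46.124 × 1.3 + 8.2 × 33.296 + 0.5 × 8.79 × 2.48 × 33.9 × 0.6
     = 299.8 + 273.03 + 221.7 = 794.53 kPa.
q_net = 794.53 − 8.2 = 786.33 kPa.
q_all(net) = 786.33 / 3 = 262.11 kPa.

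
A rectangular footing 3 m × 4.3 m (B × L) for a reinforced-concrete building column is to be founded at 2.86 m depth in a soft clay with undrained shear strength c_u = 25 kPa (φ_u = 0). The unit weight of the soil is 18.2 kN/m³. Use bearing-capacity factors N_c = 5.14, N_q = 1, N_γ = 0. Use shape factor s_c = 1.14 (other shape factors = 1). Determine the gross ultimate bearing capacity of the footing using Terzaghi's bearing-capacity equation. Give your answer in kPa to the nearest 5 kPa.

Overburden at base level: q = 18.2 × 2.86 = 52.052 kPa.
Cohesion term c·N_c·s_c = 25 × 5.14 × 1.14 = 146.49 kPa; surcharge term q·N_q = 52.052 × 1 = 52.052 kPa.
q_ult = 146.49 + 52.052 = 198.54 kPa.

q_ult ≈ 200 kPa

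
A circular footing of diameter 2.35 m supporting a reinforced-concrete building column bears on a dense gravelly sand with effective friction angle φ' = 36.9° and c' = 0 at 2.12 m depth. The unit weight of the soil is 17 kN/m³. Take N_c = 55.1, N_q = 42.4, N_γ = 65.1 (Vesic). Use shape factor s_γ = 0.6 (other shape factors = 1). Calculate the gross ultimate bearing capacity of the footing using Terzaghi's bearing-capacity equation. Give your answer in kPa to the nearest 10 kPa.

Overburden at base level: q = 17 × 2.12 = 36.04 kPa.
Surcharge term q·N_q = 36.04 × 42.4 = 1528.1 kPa; self-weight term 0.5·γ·B·N_γ·s_γ = 0.5 × 17 × 2.35 × 65.1 × 0.6 = 780.22 kPa.
q_ult = 1528.1 + 780.22 = 2308.3 kPa.

q_ult ≈ 2310 kPa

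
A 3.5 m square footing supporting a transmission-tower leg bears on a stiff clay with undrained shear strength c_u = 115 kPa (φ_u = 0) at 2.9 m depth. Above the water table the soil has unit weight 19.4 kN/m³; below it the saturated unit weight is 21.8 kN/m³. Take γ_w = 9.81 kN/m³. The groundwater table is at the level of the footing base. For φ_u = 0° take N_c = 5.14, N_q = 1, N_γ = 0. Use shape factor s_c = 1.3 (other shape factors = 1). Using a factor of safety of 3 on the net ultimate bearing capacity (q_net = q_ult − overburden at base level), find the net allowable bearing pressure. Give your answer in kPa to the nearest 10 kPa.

q_all(net) ≈ 260 kPa

q = γ·D_f = 19.4 × 2.9 = 56.26 kPa.
c·N_c·s_c = 115 × 5.14 × 1.3 = 768.43 kPa
q·N_q = 56.26 × 1 = 56.26 kPa
q_ult = 768.43 + 56.26 = 824.69 kPa.
q_net = 824.69 − 56.26 = 768.43 kPa.
q_all(net) = 768.43 / 3 = 256.14 kPa.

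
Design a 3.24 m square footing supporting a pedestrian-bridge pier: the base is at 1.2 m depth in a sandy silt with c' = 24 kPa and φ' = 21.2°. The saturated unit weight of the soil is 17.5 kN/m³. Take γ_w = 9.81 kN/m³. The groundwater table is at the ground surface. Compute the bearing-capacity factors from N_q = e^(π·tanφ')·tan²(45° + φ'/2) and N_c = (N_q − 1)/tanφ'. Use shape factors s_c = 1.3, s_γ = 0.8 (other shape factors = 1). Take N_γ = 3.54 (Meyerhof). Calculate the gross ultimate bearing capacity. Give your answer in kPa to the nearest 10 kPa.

q_ult ≈ 600 kPa

tan21.2° = 0.3879, so N_q = e^(π×0.3879)·tan²(55.6°) = 3.382 × 2.133 = 7.21.
N_c = (7.21 − 1)/tan21.2° = 16.02.
With the water table at the surface the whole profile is submerged: γ' = 17.5 − 9.81 = 7.69 kN/m³, so q = γ'·D_f = 9.228 kPa; the same γ' applies in the ½γBN_γ term.
q_ult = c·N_c·s_c + q·N_q + 0.5·γ·B·N_γ·s_γ
     = 24 × 16.021 × 1.3 + 9.228 × 7.2142 + 0.5 × 7.69 × 3.24 × 3.54 × 0.8
     = 499.86 + 66.573 + 35.28 = 601.71 kPa.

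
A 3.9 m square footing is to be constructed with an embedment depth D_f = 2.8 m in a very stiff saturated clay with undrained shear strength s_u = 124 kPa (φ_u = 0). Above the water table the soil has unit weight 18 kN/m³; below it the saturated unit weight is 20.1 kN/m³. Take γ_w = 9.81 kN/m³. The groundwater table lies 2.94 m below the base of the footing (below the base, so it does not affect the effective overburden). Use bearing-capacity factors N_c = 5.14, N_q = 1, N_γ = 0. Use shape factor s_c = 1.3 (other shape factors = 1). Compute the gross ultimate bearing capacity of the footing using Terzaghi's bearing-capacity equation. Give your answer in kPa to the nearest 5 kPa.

q_ult ≈ 880 kPa

q = γ·D_f = 18 × 2.8 = 50.4 kPa.
c·N_c·s_c = 124 × 5.14 × 1.3 = 828.57 kPa
q·N_q = 50.4 × 1 = 50.4 kPa
q_ult = 828.57 + 50.4 = 878.97 kPa.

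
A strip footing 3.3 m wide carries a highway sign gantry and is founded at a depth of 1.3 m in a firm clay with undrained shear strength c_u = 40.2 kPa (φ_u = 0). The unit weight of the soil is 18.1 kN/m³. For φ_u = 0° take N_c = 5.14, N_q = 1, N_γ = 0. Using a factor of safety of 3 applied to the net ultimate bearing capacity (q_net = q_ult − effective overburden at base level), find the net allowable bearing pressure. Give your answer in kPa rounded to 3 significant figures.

Effective surcharge at the founding depth q = γ·D_f = 18.1 × 1.3 = 23.53 kPa.
q_ult = c·N_c + q·N_q
     = 40.2 × 5.14 + 23.53 × 1
     = 206.63 + 23.53 = 230.16 kPa.
Net ultimate: q_net = 230.16 − 23.53 = 206.63 kPa.
q_all(net) = 206.63 / 3 = 68.876 kPa.

q_all(net) ≈ 68.9 kPa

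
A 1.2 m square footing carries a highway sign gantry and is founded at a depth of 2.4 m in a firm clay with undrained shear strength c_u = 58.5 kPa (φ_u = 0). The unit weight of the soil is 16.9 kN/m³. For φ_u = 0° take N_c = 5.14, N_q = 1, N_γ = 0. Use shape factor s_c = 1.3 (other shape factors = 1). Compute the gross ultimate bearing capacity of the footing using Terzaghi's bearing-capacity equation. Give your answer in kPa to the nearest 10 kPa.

q_ult ≈ 430 kPa

Overburden at base level: q = 16.9 × 2.4 = 40.56 kPa.
Cohesion term c·N_c·s_c = 58.5 × 5.14 × 1.3 = 390.9 kPa; surcharge term q·N_q = 40.56 × 1 = 40.56 kPa.
q_ult = 390.9 + 40.56 = 431.46 kPa.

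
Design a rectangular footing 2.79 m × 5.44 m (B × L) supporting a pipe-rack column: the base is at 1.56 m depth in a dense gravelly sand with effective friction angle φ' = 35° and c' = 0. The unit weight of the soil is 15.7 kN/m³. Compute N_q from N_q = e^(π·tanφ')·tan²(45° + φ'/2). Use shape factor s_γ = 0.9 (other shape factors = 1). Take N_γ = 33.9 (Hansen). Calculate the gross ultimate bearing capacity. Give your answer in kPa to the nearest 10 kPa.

tan35° = 0.7002, so N_q = e^(π×0.7002)·tan²(62.5°) = 9.023 × 3.69 = 33.3.
q = γ·D_f = 15.7 × 1.56 = 24.492 kPa.
q·N_q = 24.492 × 33.296 = 815.49 kPa
0.5·γ·B·N_γ·s_γ = 0.5 × 15.7 × 2.79 × 33.9 × 0.9 = 668.21 kPa
q_ult = 815.49 + 668.21 = 1483.7 kPa.

q_ult ≈ 1480 kPa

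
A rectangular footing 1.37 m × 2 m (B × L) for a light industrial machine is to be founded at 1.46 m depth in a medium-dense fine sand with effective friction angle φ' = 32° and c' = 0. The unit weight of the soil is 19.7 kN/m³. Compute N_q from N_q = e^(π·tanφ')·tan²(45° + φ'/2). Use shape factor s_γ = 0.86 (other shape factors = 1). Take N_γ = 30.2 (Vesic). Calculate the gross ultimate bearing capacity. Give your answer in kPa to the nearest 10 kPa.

q_ult ≈ 1020 kPa

tan32° = 0.6249, so N_q = e^(π×0.6249)·tan²(61°) = 7.121 × 3.255 = 23.18.
Effective surcharge at the founding depth q = γ·D_f = 19.7 × 1.46 = 28.762 kPa.
q_ult = q·N_q + 0.5·γ·B·N_γ·s_γ
     = 28.762 × 23.177 + 0.5 × 19.7 × 1.37 × 30.2 × 0.86
     = 666.61 + 350.48 = 1017.1 kPa.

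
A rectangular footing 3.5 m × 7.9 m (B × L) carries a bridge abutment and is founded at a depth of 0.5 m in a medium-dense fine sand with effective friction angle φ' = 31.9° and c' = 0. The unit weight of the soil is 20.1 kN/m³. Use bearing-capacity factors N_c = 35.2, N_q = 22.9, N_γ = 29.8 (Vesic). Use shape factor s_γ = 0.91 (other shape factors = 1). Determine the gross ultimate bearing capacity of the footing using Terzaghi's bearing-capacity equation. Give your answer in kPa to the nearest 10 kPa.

Overburden at base level: q = 20.1 × 0.5 = 10.05 kPa.
Surcharge term q·N_q = 10.05 × 22.9 = 230.15 kPa; self-weight term 0.5·γ·B·N_γ·s_γ = 0.5 × 20.1 × 3.5 × 29.8 × 0.91 = 953.88 kPa.
q_ult = 230.15 + 953.88 = 1184 kPa.

q_ult ≈ 1180 kPa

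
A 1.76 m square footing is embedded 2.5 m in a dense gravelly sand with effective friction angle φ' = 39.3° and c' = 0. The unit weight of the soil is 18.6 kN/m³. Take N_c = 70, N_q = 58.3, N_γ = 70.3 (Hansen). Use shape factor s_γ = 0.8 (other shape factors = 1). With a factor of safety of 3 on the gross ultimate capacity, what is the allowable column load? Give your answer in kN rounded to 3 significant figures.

Effective surcharge at the founding depth q = γ·D_f = 18.6 × 2.5 = 46.5 kPa.
q_ult = q·N_q + 0.5·γ·B·N_γ·s_γ
     = 46.5 × 58.3 + 0.5 × 18.6 × 1.76 × 70.3 × 0.8
     = 2710.9 + 920.54 = 3631.5 kPa.
Gross allowable pressure q_all = 3631.5 / 3 = 1210.5 kPa.
Footing area = 3.0976 m², so allowable column load = 1210.5 × 3.0976 = 3749.6 kN.

P_all ≈ 3750 kN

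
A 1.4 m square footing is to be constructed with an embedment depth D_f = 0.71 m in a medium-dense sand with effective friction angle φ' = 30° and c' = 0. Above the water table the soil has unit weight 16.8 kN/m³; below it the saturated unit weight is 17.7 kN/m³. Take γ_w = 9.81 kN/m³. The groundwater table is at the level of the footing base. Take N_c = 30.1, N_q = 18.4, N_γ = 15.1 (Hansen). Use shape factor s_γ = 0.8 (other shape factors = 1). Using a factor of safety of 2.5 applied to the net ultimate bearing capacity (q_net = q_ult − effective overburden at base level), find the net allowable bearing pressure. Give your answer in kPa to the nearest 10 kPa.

q = γ·D_f = 16.8 × 0.71 = 11.928 kPa.
For the ½γBN_γ term take γ' = 17.7 − 9.81 = 7.89 kN/m³ (soil below base is submerged).
q·N_q = 11.928 × 18.4 = 219.48 kPa
0.5·γ·B·N_γ·s_γ = 0.5 × 7.89 × 1.4 × 15.1 × 0.8 = 66.718 kPa
q_ult = 219.48 + 66.718 = 286.19 kPa.
Net ultimate: q_net = 286.19 − 11.928 = 274.27 kPa.
q_all(net) = 274.27 / 2.5 = 109.71 kPa.

q_all(net) ≈ 110 kPa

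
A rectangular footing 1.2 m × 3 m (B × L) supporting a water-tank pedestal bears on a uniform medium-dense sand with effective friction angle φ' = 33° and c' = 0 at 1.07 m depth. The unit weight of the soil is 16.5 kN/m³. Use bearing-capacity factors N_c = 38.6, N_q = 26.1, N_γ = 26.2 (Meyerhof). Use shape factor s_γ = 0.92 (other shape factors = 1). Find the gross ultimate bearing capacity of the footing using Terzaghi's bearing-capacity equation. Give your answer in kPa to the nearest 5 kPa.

q = γ·D_f = 16.5 × 1.07 = 17.655 kPa.
q·N_q = 17.655 × 26.1 = 460.8 kPa
0.5·γ·B·N_γ·s_γ = 0.5 × 16.5 × 1.2 × 26.2 × 0.92 = 238.63 kPa
q_ult = 460.8 + 238.63 = 699.43 kPa.

q_ult ≈ 700 kPa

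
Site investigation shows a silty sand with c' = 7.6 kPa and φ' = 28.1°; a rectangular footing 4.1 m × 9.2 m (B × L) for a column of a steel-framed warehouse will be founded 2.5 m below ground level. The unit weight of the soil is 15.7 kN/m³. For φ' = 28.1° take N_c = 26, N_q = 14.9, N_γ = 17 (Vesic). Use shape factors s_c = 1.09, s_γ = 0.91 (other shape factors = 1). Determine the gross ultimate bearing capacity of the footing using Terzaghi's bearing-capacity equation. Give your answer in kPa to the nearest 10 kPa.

Overburden at base level: q = 15.7 × 2.5 = 39.25 kPa.
Cohesion term c·N_c·s_c = 7.6 × 26 × 1.09 = 215.38 kPa; surcharge term q·N_q = 39.25 × 14.9 = 584.83 kPa; self-weight term 0.5·γ·B·N_γ·s_γ = 0.5 × 15.7 × 4.1 × 17 × 0.91 = 497.9 kPa.
q_ult = 215.38 + 584.83 + 497.9 = 1298.1 kPa.

q_ult ≈ 1300 kPa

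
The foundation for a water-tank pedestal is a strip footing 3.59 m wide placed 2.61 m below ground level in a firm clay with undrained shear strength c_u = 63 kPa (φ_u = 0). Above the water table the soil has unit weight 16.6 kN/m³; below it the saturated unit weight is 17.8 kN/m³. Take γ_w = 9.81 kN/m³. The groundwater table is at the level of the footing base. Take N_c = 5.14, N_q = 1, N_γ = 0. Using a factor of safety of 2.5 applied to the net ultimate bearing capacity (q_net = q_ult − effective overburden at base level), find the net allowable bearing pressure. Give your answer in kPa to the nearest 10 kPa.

Overburden at base level: q = 16.6 × 2.61 = 43.326 kPa.
Cohesion term c·N_c = 63 × 5.14 = 323.82 kPa; surcharge term q·N_q = 43.326 × 1 = 43.326 kPa.
q_ult = 323.82 + 43.326 = 367.15 kPa.
Net ultimate: q_net = 367.15 − 43.326 = 323.82 kPa.
q_all(net) = 323.82 / 2.5 = 129.53 kPa.

q_all(net) ≈ 130 kPa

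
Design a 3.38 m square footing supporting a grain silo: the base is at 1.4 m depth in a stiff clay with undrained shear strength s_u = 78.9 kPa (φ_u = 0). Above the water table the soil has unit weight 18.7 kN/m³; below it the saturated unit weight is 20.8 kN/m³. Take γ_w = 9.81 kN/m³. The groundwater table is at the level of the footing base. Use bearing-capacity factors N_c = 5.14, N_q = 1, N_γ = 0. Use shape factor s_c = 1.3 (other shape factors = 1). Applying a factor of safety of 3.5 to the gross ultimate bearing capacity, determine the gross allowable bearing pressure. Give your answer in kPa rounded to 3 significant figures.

q = γ·D_f = 18.7 × 1.4 = 26.18 kPa.
c·N_c·s_c = 78.9 × 5.14 × 1.3 = 527.21 kPa
q·N_q = 26.18 × 1 = 26.18 kPa
q_ult = 527.21 + 26.18 = 553.39 kPa.
q_all = q_ult / FS = 553.39 / 3.5 = 158.11 kPa.

q_all ≈ 158 kPa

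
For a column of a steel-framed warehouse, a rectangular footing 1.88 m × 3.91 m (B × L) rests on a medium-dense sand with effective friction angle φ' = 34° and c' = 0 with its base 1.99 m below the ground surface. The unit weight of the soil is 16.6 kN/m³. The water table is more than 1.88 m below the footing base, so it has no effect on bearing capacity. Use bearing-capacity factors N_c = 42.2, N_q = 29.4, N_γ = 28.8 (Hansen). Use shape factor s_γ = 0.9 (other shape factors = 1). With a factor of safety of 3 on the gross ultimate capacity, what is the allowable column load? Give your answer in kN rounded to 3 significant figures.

q = γ·D_f = 16.6 × 1.99 = 33.034 kPa.
q·N_q = 33.034 × 29.4 = 971.2 kPa
0.5·γ·B·N_γ·s_γ = 0.5 × 16.6 × 1.88 × 28.8 × 0.9 = 404.46 kPa
q_ult = 971.2 + 404.46 = 1375.7 kPa.
Gross allowable pressure q_all = 1375.7 / 3 = 458.55 kPa.
Footing area = 7.3508 m², so allowable column load = 458.55 × 7.3508 = 3370.7 kN.

P_all ≈ 3370 kN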